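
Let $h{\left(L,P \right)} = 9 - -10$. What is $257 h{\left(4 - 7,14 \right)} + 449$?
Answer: $5332$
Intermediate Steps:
$h{\left(L,P \right)} = 19$ ($h{\left(L,P \right)} = 9 + 10 = 19$)
$257 h{\left(4 - 7,14 \right)} + 449 = 257 \cdot 19 + 449 = 4883 + 449 = 5332$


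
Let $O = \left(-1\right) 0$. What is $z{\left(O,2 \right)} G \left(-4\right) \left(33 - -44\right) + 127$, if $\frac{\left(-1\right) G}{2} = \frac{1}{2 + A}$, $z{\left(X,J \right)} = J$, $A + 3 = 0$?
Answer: $-1105$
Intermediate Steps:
$A = -3$ ($A = -3 + 0 = -3$)
$O = 0$
$G = 2$ ($G = - \frac{2}{2 - 3} = - \frac{2}{-1} = \left(-2\right) \left(-1\right) = 2$)
$z{\left(O,2 \right)} G \left(-4\right) \left(33 - -44\right) + 127 = 2 \cdot 2 \left(-4\right) \left(33 - -44\right) + 127 = 4 \left(-4\right) \left(33 + 44\right) + 127 = \left(-16\right) 77 + 127 = -1232 + 127 = -1105$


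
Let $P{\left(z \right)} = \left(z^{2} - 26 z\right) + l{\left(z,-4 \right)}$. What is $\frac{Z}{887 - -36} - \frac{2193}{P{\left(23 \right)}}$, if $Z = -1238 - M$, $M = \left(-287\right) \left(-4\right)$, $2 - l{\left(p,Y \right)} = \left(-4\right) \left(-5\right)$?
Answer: $\frac{605519}{26767} \approx 22.622$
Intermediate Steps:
$l{\left(p,Y \right)} = -18$ ($l{\left(p,Y \right)} = 2 - \left(-4\right) \left(-5\right) = 2 - 20 = -18$)
$P{\left(z \right)} = -18 + z^{2} - 26 z$ ($P{\left(z \right)} = \left(z^{2} - 26 z\right) - 18 = -18 + z^{2} - 26 z$)
$M = 1148$
$Z = -2386$ ($Z = -1238 - 1148 = -2386$)
$\frac{Z}{887 - -36} - \frac{2193}{P{\left(23 \right)}} = - \frac{2386}{887 - -36} - \frac{2193}{-18 + 23^{2} - 598} = - \frac{2386}{887 + 36} - \frac{2193}{-18 + 529 - 598} = - \frac{2386}{923} - \frac{2193}{-87} = \left(-2386\right) \frac{1}{923} - - \frac{731}{29} = - \frac{2386}{923} + \frac{731}{29} = \frac{605519}{26767}$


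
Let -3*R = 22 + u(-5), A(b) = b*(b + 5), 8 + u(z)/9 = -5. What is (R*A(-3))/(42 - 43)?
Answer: 190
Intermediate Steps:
u(z) = -117 (u(z) = -72 + 9*(-5) = -72 - 45 = -117)
A(b) = b*(5 + b)
R = 95/3 (R = -(22 - 117)/3 = -⅓*(-95) = 95/3 ≈ 31.667)
(R*A(-3))/(42 - 43) = (95*(-3*(5 - 3))/3)/(42 - 43) = (95*(-3*2)/3)/(-1) = ((95/3)*(-6))*(-1) = -190*(-1) = 190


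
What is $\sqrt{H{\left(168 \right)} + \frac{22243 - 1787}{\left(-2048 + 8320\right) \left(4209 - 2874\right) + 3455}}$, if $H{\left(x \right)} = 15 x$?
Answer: $\frac{4 \sqrt{442052583380983}}{1675315} \approx 50.2$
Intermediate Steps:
$\sqrt{H{\left(168 \right)} + \frac{22243 - 1787}{\left(-2048 + 8320\right) \left(4209 - 2874\right) + 3455}} = \sqrt{15 \cdot 168 + \frac{22243 - 1787}{\left(-2048 + 8320\right) \left(4209 - 2874\right) + 3455}} = \sqrt{2520 + \frac{20456}{6272 \cdot 1335 + 3455}} = \sqrt{2520 + \frac{20456}{8373120 + 3455}} = \sqrt{2520 + \frac{20456}{8376575}} = \sqrt{\frac{21108989456}{8376575}} = \frac{4 \sqrt{442052583380983}}{1675315}$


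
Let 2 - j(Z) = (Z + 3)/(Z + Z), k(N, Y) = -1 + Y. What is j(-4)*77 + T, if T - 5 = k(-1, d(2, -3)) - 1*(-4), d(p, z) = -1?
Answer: 1211/8 ≈ 151.38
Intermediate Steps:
T = 7 (T = 5 + ((-1 - 1) - 1*(-4)) = 5 + (-2 + 4) = 5 + 2 = 7)
j(Z) = 2 - (3 + Z)/(2*Z) (j(Z) = 2 - (Z + 3)/(Z + Z) = 2 - (3 + Z)/(2*Z))
j(-4)*77 + T = ((3/2)*(-1 - 4)/(-4))*77 + 7 = ((3/2)*(-¼)*(-5))*77 + 7 = (15/8)*77 + 7 = 1155/8 + 7 = 1211/8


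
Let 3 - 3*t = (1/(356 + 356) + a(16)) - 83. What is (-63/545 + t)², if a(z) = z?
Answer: 81166207174441/150575041600 ≈ 539.04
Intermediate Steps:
t = 16613/712 (t = 1 - ((1/(356 + 356) + 16) - 83)/3 = 1 - ((1/712 + 16) - 83)/3 = 1 - (11393/712 - 83)/3 = 1 - ⅓*(-47703/712) = 1 + 15901/712 = 16613/712 ≈ 23.333)
(-63/545 + t)² = (-63/545 + 16613/712)² = (9009229/388040)² = 81166207174441/150575041600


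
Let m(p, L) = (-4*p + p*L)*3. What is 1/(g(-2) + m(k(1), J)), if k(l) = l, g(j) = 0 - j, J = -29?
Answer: -1/97 ≈ -0.010309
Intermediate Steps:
g(j) = -j
m(p, L) = -12*p + 3*L*p (m(p, L) = (-4*p + L*p)*3 = -12*p + 3*L*p)
1/(g(-2) + m(k(1), J)) = 1/(-1*(-2) + 3*1*(-4 - 29)) = 1/(2 + 3*1*(-33)) = 1/(2 - 99) = 1/(-97) = -1/97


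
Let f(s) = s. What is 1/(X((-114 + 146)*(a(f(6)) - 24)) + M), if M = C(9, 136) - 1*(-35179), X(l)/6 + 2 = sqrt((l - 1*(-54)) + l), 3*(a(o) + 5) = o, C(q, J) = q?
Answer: 4397/154676405 - 9*I*sqrt(186)/618705620 ≈ 2.8427e-5 - 1.9839e-7*I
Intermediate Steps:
a(o) = -5 + o/3
X(l) = -12 + 6*sqrt(54 + 2*l) (X(l) = -12 + 6*sqrt((l - 1*(-54)) + l) = -12 + 6*sqrt((l + 54) + l) = -12 + 6*sqrt((54 + l) + l) = -12 + 6*sqrt(54 + 2*l))
M = 35188 (M = 9 - 1*(-35179) = 9 + 35179 = 35188)
1/(X((-114 + 146)*(a(f(6)) - 24)) + M) = 1/((-12 + 6*sqrt(54 + 2*((-114 + 146)*((-5 + (1/3)*6) - 24)))) + 35188) = 1/((-12 + 6*sqrt(54 + 2*(32*((-5 + 2) - 24)))) + 35188) = 1/((-12 + 6*sqrt(54 + 2*(32*(-3 - 24)))) + 35188) = 1/((-12 + 6*sqrt(54 + 2*(32*(-27)))) + 35188) = 1/((-12 + 6*sqrt(54 + 2*(-864))) + 35188) = 1/((-12 + 6*sqrt(54 - 1728)) + 35188) = 1/((-12 + 6*sqrt(-1674)) + 35188) = 1/((-12 + 6*(3*I*sqrt(186))) + 35188) = 1/((-12 + 18*I*sqrt(186)) + 35188) = 1/(35176 + 18*I*sqrt(186))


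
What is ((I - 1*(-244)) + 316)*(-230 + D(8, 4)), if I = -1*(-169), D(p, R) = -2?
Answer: -169128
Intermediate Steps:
I = 169
((I - 1*(-244)) + 316)*(-230 + D(8, 4)) = ((169 - 1*(-244)) + 316)*(-230 - 2) = ((169 + 244) + 316)*(-232) = (413 + 316)*(-232) = 729*(-232) = -169128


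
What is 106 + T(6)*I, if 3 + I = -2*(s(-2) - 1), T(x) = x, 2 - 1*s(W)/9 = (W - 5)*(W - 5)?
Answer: 5176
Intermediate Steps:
s(W) = 18 - 9*(-5 + W)**2 (s(W) = 18 - 9*(W - 5)*(W - 5) = 18 - 9*(-5 + W)*(-5 + W) = 18 - 9*(-5 + W)**2)
I = 845 (I = -3 - 2*((18 - 9*(-5 - 2)**2) - 1) = -3 - 2*((18 - 9*(-7)**2) - 1) = -3 - 2*((18 - 9*49) - 1) = -3 - 2*((18 - 441) - 1) = -3 - 2*(-423 - 1) = -3 - 2*(-424) = -3 + 848 = 845)
106 + T(6)*I = 106 + 6*845 = 106 + 5070 = 5176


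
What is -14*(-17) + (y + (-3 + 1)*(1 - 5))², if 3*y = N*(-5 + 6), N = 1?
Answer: 2767/9 ≈ 307.44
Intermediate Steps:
y = ⅓ (y = (1*(-5 + 6))/3 = (1*1)/3 = (⅓)*1 = ⅓ ≈ 0.33333)
-14*(-17) + (y + (-3 + 1)*(1 - 5))² = -14*(-17) + (⅓ + (-3 + 1)*(1 - 5))² = 238 + (⅓ - 2*(-4))² = 238 + (⅓ + 8)² = 238 + (25/3)² = 238 + 625/9 = 2767/9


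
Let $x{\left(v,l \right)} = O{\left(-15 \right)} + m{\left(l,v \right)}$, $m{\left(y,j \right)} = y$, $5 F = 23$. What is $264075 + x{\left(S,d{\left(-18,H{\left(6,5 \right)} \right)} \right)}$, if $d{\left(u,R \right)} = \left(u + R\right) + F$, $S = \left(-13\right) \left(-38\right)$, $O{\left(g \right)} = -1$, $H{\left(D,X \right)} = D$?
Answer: $\frac{1320333}{5} \approx 2.6407 \cdot 10^{5}$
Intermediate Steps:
$F = \frac{23}{5}$ ($F = \frac{1}{5} \cdot 23 = \frac{23}{5} \approx 4.6$)
$S = 494$
$d{\left(u,R \right)} = \frac{23}{5} + R + u$ ($d{\left(u,R \right)} = \left(u + R\right) + \frac{23}{5} = \left(R + u\right) + \frac{23}{5} = \frac{23}{5} + R + u$)
$x{\left(v,l \right)} = -1 + l$
$264075 + x{\left(S,d{\left(-18,H{\left(6,5 \right)} \right)} \right)} = 264075 + \left(-1 + \left(\frac{23}{5} + 6 - 18\right)\right) = 264075 - \frac{42}{5} = \frac{1320333}{5}$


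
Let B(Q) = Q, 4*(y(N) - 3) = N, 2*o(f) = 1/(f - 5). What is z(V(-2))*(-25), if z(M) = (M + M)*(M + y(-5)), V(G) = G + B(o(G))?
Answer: -6525/196 ≈ -33.291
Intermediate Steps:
o(f) = 1/(2*(-5 + f)) (o(f) = 1/(2*(f - 5)) = 1/(2*(-5 + f)))
y(N) = 3 + N/4
V(G) = G + 1/(2*(-5 + G))
z(M) = 2*M*(7/4 + M) (z(M) = (M + M)*(M + (3 + (¼)*(-5))) = (2*M)*(M + (3 - 5/4)) = (2*M)*(M + 7/4) = (2*M)*(7/4 + M) = 2*M*(7/4 + M))
z(V(-2))*(-25) = (((½ - 2*(-5 - 2))/(-5 - 2))*(7 + 4*((½ - 2*(-5 - 2))/(-5 - 2)))/2)*(-25) = (((½ - 2*(-7))/(-7))*(7 + 4*((½ - 2*(-7))/(-7)))/2)*(-25) = ((-(½ + 14)/7)*(7 + 4*(-(½ + 14)/7))/2)*(-25) = ((-⅐*29/2)*(7 + 4*(-⅐*29/2))/2)*(-25) = ((½)*(-29/14)*(7 + 4*(-29/14)))*(-25) = ((½)*(-29/14)*(7 - 58/7))*(-25) = ((½)*(-29/14)*(-9/7))*(-25) = (261/196)*(-25) = -6525/196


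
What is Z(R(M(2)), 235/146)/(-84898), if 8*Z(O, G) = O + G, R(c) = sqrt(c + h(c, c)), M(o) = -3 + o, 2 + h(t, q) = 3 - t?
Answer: -381/99160864 ≈ -3.8422e-6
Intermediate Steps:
h(t, q) = 1 - t (h(t, q) = -2 + (3 - t) = 1 - t)
R(c) = 1 (R(c) = sqrt(c + (1 - c)) = sqrt(1) = 1)
Z(O, G) = G/8 + O/8 (Z(O, G) = (O + G)/8 = (G + O)/8 = G/8 + O/8)
Z(R(M(2)), 235/146)/(-84898) = ((235/146)/8 + (1/8)*1)/(-84898) = ((235*(1/146))/8 + 1/8)*(-1/84898) = ((1/8)*(235/146) + 1/8)*(-1/84898) = (235/1168 + 1/8)*(-1/84898) = (381/1168)*(-1/84898) = -381/99160864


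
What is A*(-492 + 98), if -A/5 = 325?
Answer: 640250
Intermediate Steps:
A = -1625 (A = -5*325 = -1625)
A*(-492 + 98) = -1625*(-492 + 98) = -1625*(-394) = 640250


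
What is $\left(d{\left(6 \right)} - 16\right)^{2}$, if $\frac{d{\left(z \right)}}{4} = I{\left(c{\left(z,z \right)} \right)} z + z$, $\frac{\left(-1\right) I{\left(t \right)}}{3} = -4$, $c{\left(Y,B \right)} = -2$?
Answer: $87616$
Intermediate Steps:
$I{\left(t \right)} = 12$ ($I{\left(t \right)} = \left(-3\right) \left(-4\right) = 12$)
$d{\left(z \right)} = 52 z$ ($d{\left(z \right)} = 4 \left(12 z + z\right) = 4 \cdot 13 z = 52 z$)
$\left(d{\left(6 \right)} - 16\right)^{2} = \left(52 \cdot 6 - 16\right)^{2} = \left(312 - 16\right)^{2} = 296^{2} = 87616$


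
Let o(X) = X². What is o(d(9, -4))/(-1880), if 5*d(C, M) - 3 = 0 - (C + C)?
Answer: -9/1880 ≈ -0.0047872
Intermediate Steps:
d(C, M) = ⅗ - 2*C/5 (d(C, M) = ⅗ + (0 - (C + C))/5 = ⅗ + (0 - 2*C)/5 = ⅗ + (-2*C)/5 = ⅗ - 2*C/5)
o(d(9, -4))/(-1880) = (⅗ - ⅖*9)²/(-1880) = (⅗ - 18/5)²*(-1/1880) = (-3)²*(-1/1880) = 9*(-1/1880) = -9/1880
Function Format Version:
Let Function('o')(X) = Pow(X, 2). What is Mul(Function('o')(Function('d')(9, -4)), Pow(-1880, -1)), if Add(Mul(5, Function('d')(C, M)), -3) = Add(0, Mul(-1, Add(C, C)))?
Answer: Rational(-9, 1880) ≈ -0.0047872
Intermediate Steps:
Function('d')(C, M) = Add(Rational(3, 5), Mul(Rational(-2, 5), C)) (Function('d')(C, M) = Add(Rational(3, 5), Mul(Rational(1, 5), Add(0, Mul(-1, Add(C, C))))) = Add(Rational(3, 5), Mul(Rational(1, 5), Add(0, Mul(-1, Mul(2, C))))) = Add(Rational(3, 5), Mul(Rational(1, 5), Add(0, Mul(-2, C)))) = Add(Rational(3, 5), Mul(Rational(1, 5), Mul(-2, C))) = Add(Rational(3, 5), Mul(Rational(-2, 5), C)))
Mul(Function('o')(Function('d')(9, -4)), Pow(-1880, -1)) = Mul(Pow(Add(Rational(3, 5), Mul(Rational(-2, 5), 9)), 2), Pow(-1880, -1)) = Mul(Pow(Add(Rational(3, 5), Rational(-18, 5)), 2), Rational(-1, 1880)) = Mul(Pow(-3, 2), Rational(-1, 1880)) = Mul(9, Rational(-1, 1880)) = Rational(-9, 1880)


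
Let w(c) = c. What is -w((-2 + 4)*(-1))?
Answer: 2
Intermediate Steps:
-w((-2 + 4)*(-1)) = -(-2 + 4)*(-1) = -2*(-1) = -1*(-2) = 2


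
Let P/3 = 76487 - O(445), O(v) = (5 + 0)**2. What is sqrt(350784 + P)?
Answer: sqrt(580170) ≈ 761.69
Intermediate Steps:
O(v) = 25 (O(v) = 5**2 = 25)
P = 229386 (P = 3*(76487 - 1*25) = 3*(76487 - 25) = 3*76462 = 229386)
sqrt(350784 + P) = sqrt(350784 + 229386) = sqrt(580170)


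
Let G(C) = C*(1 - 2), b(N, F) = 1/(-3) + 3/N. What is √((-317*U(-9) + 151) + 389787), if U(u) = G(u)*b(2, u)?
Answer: √1546438/2 ≈ 621.78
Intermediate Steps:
b(N, F) = -⅓ + 3/N (b(N, F) = 1*(-⅓) + 3/N = -⅓ + 3/N)
G(C) = -C (G(C) = C*(-1) = -C)
U(u) = -7*u/6 (U(u) = (-u)*((⅓)*(9 - 1*2)/2) = (-u)*((⅓)*(½)*(9 - 2)) = (-u)*((⅓)*(½)*7) = -u*(7/6) = -7*u/6)
√((-317*U(-9) + 151) + 389787) = √((-(-2219)*(-9)/6 + 151) + 389787) = √((-317*21/2 + 151) + 389787) = √((-6657/2 + 151) + 389787) = √(-6355/2 + 389787) = √(773219/2) = √1546438/2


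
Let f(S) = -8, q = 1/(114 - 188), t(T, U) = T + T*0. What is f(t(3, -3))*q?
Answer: 4/37 ≈ 0.10811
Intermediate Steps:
t(T, U) = T (t(T, U) = T + 0 = T)
q = -1/74 (q = 1/(-74) = -1/74 ≈ -0.013514)
f(t(3, -3))*q = -8*(-1/74) = 4/37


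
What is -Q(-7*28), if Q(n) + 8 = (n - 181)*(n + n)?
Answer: -147776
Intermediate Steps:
Q(n) = -8 + 2*n*(-181 + n) (Q(n) = -8 + (n - 181)*(n + n) = -8 + (-181 + n)*(2*n) = -8 + 2*n*(-181 + n))
-Q(-7*28) = -(-8 - (-2534)*28 + 2*(-7*28)²) = -(-8 - 362*(-196) + 2*(-196)²) = -(-8 + 70952 + 2*38416) = -(-8 + 70952 + 76832) = -1*147776 = -147776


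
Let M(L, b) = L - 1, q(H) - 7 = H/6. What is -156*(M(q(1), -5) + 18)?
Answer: -3770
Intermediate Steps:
q(H) = 7 + H/6
M(L, b) = -1 + L
-156*(M(q(1), -5) + 18) = -156*((-1 + (7 + (1/6)*1)) + 18) = -156*((-1 + (7 + 1/6)) + 18) = -156*((-1 + 43/6) + 18) = -156*(37/6 + 18) = -156*145/6 = -3770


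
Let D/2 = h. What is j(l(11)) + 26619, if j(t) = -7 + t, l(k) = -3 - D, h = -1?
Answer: 26611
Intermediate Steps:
D = -2 (D = 2*(-1) = -2)
l(k) = -1 (l(k) = -3 - 1*(-2) = -3 + 2 = -1)
j(l(11)) + 26619 = (-7 - 1) + 26619 = -8 + 26619 = 26611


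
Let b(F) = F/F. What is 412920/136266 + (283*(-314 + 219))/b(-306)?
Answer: -610516415/22711 ≈ -26882.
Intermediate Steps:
b(F) = 1
412920/136266 + (283*(-314 + 219))/b(-306) = 412920/136266 + (283*(-314 + 219))/1 = 412920*(1/136266) + (283*(-95))*1 = 68820/22711 - 26885*1 = 68820/22711 - 26885 = -610516415/22711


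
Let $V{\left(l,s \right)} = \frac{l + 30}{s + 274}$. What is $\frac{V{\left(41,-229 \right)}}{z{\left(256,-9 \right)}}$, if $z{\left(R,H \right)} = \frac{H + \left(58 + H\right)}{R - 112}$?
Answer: $\frac{142}{25} \approx 5.68$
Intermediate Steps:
$V{\left(l,s \right)} = \frac{30 + l}{274 + s}$
$z{\left(R,H \right)} = \frac{58 + 2 H}{-112 + R}$
$\frac{V{\left(41,-229 \right)}}{z{\left(256,-9 \right)}} = \frac{\frac{1}{274 - 229} \left(30 + 41\right)}{2 \frac{1}{-112 + 256} \left(29 - 9\right)} = \frac{\frac{1}{45} \cdot 71}{2 \cdot \frac{1}{144} \cdot 20} = \frac{71}{45 \cdot \frac{5}{18}} = \frac{71}{45} \cdot \frac{18}{5} = \frac{142}{25}$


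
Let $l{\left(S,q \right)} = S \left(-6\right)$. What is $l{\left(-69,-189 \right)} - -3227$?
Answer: $3641$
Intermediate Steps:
$l{\left(S,q \right)} = - 6 S$
$l{\left(-69,-189 \right)} - -3227 = \left(-6\right) \left(-69\right) - -3227 = 414 + 3227 = 3641$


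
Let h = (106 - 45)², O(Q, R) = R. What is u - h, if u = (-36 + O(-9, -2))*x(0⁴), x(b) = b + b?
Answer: -3721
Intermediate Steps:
x(b) = 2*b
u = 0 (u = (-36 - 2)*(2*0⁴) = -76*0 = -38*0 = 0)
h = 3721 (h = 61² = 3721)
u - h = 0 - 1*3721 = 0 - 3721 = -3721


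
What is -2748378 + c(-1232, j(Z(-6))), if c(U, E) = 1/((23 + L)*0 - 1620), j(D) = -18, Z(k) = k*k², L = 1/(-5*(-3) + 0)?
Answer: -4452372361/1620 ≈ -2.7484e+6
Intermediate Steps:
L = 1/15 (L = 1/(15 + 0) = 1/15 ≈ 0.066667)
Z(k) = k³
c(U, E) = -1/1620 (c(U, E) = 1/((23 + 1/15)*0 - 1620) = 1/((346/15)*0 - 1620) = 1/(0 - 1620) = 1/(-1620) = -1/1620)
-2748378 + c(-1232, j(Z(-6))) = -2748378 - 1/1620 = -4452372361/1620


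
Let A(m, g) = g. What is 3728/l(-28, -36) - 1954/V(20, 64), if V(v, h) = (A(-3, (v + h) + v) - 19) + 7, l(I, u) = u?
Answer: -51665/414 ≈ -124.79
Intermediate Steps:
V(v, h) = -12 + h + 2*v (V(v, h) = (((v + h) + v) - 19) + 7 = (((h + v) + v) - 19) + 7 = ((h + 2*v) - 19) + 7 = (-19 + h + 2*v) + 7 = -12 + h + 2*v)
3728/l(-28, -36) - 1954/V(20, 64) = 3728/(-36) - 1954/(-12 + 64 + 2*20) = 3728*(-1/36) - 1954/(-12 + 64 + 40) = -932/9 - 1954/92 = -932/9 - 1954*1/92 = -932/9 - 977/46 = -51665/414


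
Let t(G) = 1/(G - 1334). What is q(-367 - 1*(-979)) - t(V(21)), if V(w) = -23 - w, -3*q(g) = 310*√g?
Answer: 1/1378 - 620*√17 ≈ -2556.3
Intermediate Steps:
q(g) = -310*√g/3
t(G) = 1/(-1334 + G)
q(-367 - 1*(-979)) - t(V(21)) = -310*√(-367 - 1*(-979))/3 - 1/(-1334 + (-23 - 1*21)) = -310*√(-367 + 979)/3 - 1/(-1334 + (-23 - 21)) = -620*√17 - 1/(-1334 - 44) = -620*√17 - 1/(-1378) = -620*√17 - 1*(-1/1378) = -620*√17 + 1/1378 = 1/1378 - 620*√17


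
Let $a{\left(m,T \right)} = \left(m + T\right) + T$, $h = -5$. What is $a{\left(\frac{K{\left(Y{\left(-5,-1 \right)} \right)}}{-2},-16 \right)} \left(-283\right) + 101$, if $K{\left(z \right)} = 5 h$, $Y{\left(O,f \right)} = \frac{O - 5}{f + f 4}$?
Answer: $\frac{11239}{2} \approx 5619.5$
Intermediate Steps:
$Y{\left(O,f \right)} = \frac{-5 + O}{5 f}$ ($Y{\left(O,f \right)} = \frac{-5 + O}{f + 4 f} = \frac{-5 + O}{5 f}$)
$K{\left(z \right)} = -25$ ($K{\left(z \right)} = 5 \left(-5\right) = -25$)
$a{\left(m,T \right)} = m + 2 T$ ($a{\left(m,T \right)} = \left(T + m\right) + T = m + 2 T$)
$a{\left(\frac{K{\left(Y{\left(-5,-1 \right)} \right)}}{-2},-16 \right)} \left(-283\right) + 101 = \left(- \frac{25}{-2} + 2 \left(-16\right)\right) \left(-283\right) + 101 = \left(\left(-25\right) \left(- \frac{1}{2}\right) - 32\right) \left(-283\right) + 101 = \left(\frac{25}{2} - 32\right) \left(-283\right) + 101 = \left(- \frac{39}{2}\right) \left(-283\right) + 101 = \frac{11037}{2} + 101 = \frac{11239}{2}$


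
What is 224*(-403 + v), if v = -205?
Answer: -136192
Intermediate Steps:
224*(-403 + v) = 224*(-403 - 205) = 224*(-608) = -136192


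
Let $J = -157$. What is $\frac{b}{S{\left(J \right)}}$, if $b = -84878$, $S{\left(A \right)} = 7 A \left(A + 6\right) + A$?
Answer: $- \frac{42439}{82896} \approx -0.51195$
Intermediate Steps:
$S{\left(A \right)} = A + 7 A \left(6 + A\right)$ ($S{\left(A \right)} = 7 A \left(6 + A\right) + A = A + 7 A \left(6 + A\right)$)
$\frac{b}{S{\left(J \right)}} = - \frac{84878}{\left(-157\right) \left(43 + 7 \left(-157\right)\right)} = - \frac{84878}{\left(-157\right) \left(43 - 1099\right)} = - \frac{84878}{\left(-157\right) \left(-1056\right)} = - \frac{84878}{165792} = \left(-84878\right) \frac{1}{165792} = - \frac{42439}{82896}$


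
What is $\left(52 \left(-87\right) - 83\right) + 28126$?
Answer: $23519$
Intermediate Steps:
$\left(52 \left(-87\right) - 83\right) + 28126 = \left(-4524 - 83\right) + 28126 = -4607 + 28126 = 23519$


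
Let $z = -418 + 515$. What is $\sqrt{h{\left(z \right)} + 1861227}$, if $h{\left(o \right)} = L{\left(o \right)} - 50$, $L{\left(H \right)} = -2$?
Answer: $5 \sqrt{74447} \approx 1364.2$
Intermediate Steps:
$z = 97$
$h{\left(o \right)} = -52$ ($h{\left(o \right)} = -2 - 50 = -52$)
$\sqrt{h{\left(z \right)} + 1861227} = \sqrt{-52 + 1861227} = \sqrt{1861175} = 5 \sqrt{74447}$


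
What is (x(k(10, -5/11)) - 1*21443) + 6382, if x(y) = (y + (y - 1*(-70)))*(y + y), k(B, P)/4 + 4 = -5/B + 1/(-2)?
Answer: -16261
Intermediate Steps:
k(B, P) = -18 - 20/B (k(B, P) = -16 + 4*(-5/B + 1/(-2)) = -16 + 4*(-5/B + 1*(-½)) = -16 + 4*(-5/B - ½) = -16 + 4*(-½ - 5/B) = -16 + (-2 - 20/B) = -18 - 20/B)
x(y) = 2*y*(70 + 2*y) (x(y) = (y + (y + 70))*(2*y) = (y + (70 + y))*(2*y) = (70 + 2*y)*(2*y) = 2*y*(70 + 2*y))
(x(k(10, -5/11)) - 1*21443) + 6382 = (4*(-18 - 20/10)*(35 + (-18 - 20/10)) - 1*21443) + 6382 = (4*(-18 - 20*⅒)*(35 + (-18 - 20*⅒)) - 21443) + 6382 = (4*(-18 - 2)*(35 + (-18 - 2)) - 21443) + 6382 = (4*(-20)*(35 - 20) - 21443) + 6382 = (4*(-20)*15 - 21443) + 6382 = (-1200 - 21443) + 6382 = -22643 + 6382 = -16261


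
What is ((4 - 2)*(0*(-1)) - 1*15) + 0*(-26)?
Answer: -15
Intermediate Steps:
((4 - 2)*(0*(-1)) - 1*15) + 0*(-26) = (2*0 - 15) + 0 = (0 - 15) + 0 = -15 + 0 = -15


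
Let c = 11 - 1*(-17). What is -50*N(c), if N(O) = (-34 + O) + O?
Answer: -1100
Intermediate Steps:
c = 28 (c = 11 + 17 = 28)
N(O) = -34 + 2*O
-50*N(c) = -50*(-34 + 2*28) = -50*(-34 + 56) = -50*22 = -1100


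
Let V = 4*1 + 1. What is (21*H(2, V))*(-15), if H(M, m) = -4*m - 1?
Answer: 6615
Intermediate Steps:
V = 5 (V = 4 + 1 = 5)
H(M, m) = -1 - 4*m
(21*H(2, V))*(-15) = (21*(-1 - 4*5))*(-15) = (21*(-1 - 20))*(-15) = (21*(-21))*(-15) = -441*(-15) = 6615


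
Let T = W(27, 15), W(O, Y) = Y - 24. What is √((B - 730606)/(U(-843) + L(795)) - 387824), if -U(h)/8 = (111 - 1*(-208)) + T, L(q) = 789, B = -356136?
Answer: I*√1107137678622/1691 ≈ 622.24*I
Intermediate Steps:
W(O, Y) = -24 + Y
T = -9 (T = -24 + 15 = -9)
U(h) = -2480 (U(h) = -8*((111 - 1*(-208)) - 9) = -8*((111 + 208) - 9) = -8*(319 - 9) = -8*310 = -2480)
√((B - 730606)/(U(-843) + L(795)) - 387824) = √((-356136 - 730606)/(-2480 + 789) - 387824) = √(-1086742/(-1691) - 387824) = √(-1086742*(-1/1691) - 387824) = √(1086742/1691 - 387824) = √(-654723642/1691) = I*√1107137678622/1691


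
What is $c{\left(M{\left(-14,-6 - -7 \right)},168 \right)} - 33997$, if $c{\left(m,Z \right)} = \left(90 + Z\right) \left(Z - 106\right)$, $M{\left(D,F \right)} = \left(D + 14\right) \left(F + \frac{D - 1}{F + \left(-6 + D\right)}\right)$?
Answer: $-18001$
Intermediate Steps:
$M{\left(D,F \right)} = \left(14 + D\right) \left(F + \frac{-1 + D}{-6 + D + F}\right)$
$c{\left(m,Z \right)} = \left(-106 + Z\right) \left(90 + Z\right)$ ($c{\left(m,Z \right)} = \left(90 + Z\right) \left(-106 + Z\right) = \left(-106 + Z\right) \left(90 + Z\right)$)
$c{\left(M{\left(-14,-6 - -7 \right)},168 \right)} - 33997 = \left(-9540 + 168^{2} - 2688\right) - 33997 = \left(-9540 + 28224 - 2688\right) - 33997 = 15996 - 33997 = -18001$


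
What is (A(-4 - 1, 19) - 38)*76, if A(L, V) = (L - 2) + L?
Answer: -3800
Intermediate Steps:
A(L, V) = -2 + 2*L (A(L, V) = (-2 + L) + L = -2 + 2*L)
(A(-4 - 1, 19) - 38)*76 = ((-2 + 2*(-4 - 1)) - 38)*76 = ((-2 + 2*(-5)) - 38)*76 = ((-2 - 10) - 38)*76 = (-12 - 38)*76 = -50*76 = -3800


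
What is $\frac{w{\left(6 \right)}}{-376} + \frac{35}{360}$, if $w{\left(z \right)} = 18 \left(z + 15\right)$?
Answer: $- \frac{3073}{3384} \approx -0.9081$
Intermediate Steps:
$w{\left(z \right)} = 270 + 18 z$ ($w{\left(z \right)} = 18 \left(15 + z\right) = 270 + 18 z$)
$\frac{w{\left(6 \right)}}{-376} + \frac{35}{360} = \frac{270 + 18 \cdot 6}{-376} + \frac{35}{360} = \left(270 + 108\right) \left(- \frac{1}{376}\right) + 35 \cdot \frac{1}{360} = 378 \left(- \frac{1}{376}\right) + \frac{7}{72} = - \frac{189}{188} + \frac{7}{72} = - \frac{3073}{3384}$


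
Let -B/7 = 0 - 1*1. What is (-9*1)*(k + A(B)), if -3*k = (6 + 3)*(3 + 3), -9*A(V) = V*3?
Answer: 183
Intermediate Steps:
B = 7 (B = -7*(0 - 1*1) = -7*(0 - 1) = -7*(-1) = 7)
A(V) = -V/3 (A(V) = -V*3/9 = -V/3)
k = -18 (k = -(6 + 3)*(3 + 3)/3 = -3*6 = -⅓*54 = -18)
(-9*1)*(k + A(B)) = (-9*1)*(-18 - ⅓*7) = -9*(-18 - 7/3) = -9*(-61/3) = 183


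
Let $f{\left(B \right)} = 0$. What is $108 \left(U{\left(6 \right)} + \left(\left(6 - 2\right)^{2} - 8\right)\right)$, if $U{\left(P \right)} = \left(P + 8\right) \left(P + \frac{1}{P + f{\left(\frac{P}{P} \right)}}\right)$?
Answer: $10188$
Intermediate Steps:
$U{\left(P \right)} = \left(8 + P\right) \left(P + \frac{1}{P}\right)$ ($U{\left(P \right)} = \left(P + 8\right) \left(P + \frac{1}{P + 0}\right) = \left(8 + P\right) \left(P + \frac{1}{P}\right)$)
$108 \left(U{\left(6 \right)} + \left(\left(6 - 2\right)^{2} - 8\right)\right) = 108 \left(\left(1 + 6^{2} + 8 \cdot 6 + \frac{8}{6}\right) + \left(\left(6 - 2\right)^{2} - 8\right)\right) = 108 \left(\left(1 + 36 + 48 + 8 \cdot \frac{1}{6}\right) - \left(8 - 4^{2}\right)\right) = 108 \left(\left(1 + 36 + 48 + \frac{4}{3}\right) + \left(16 - 8\right)\right) = 108 \left(\frac{259}{3} + 8\right) = 108 \cdot \frac{283}{3} = 10188$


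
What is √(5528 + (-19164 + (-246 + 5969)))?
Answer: I*√7913 ≈ 88.955*I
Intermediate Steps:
√(5528 + (-19164 + (-246 + 5969))) = √(5528 + (-19164 + 5723)) = √(5528 - 13441) = √(-7913) = I*√7913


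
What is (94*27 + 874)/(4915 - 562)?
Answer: 3412/4353 ≈ 0.78383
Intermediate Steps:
(94*27 + 874)/(4915 - 562) = (2538 + 874)/4353 = 3412*(1/4353) = 3412/4353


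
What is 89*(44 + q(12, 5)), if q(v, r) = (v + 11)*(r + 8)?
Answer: 30527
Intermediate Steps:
q(v, r) = (8 + r)*(11 + v) (q(v, r) = (11 + v)*(8 + r) = (8 + r)*(11 + v))
89*(44 + q(12, 5)) = 89*(44 + (88 + 8*12 + 11*5 + 5*12)) = 89*(44 + (88 + 96 + 55 + 60)) = 89*(44 + 299) = 89*343 = 30527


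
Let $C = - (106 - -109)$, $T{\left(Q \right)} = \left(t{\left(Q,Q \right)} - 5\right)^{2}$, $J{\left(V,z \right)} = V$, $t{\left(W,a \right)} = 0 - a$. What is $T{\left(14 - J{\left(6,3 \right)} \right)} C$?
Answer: $-36335$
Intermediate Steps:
$t{\left(W,a \right)} = - a$
$T{\left(Q \right)} = \left(-5 - Q\right)^{2}$ ($T{\left(Q \right)} = \left(- Q - 5\right)^{2} = \left(-5 - Q\right)^{2}$)
$C = -215$ ($C = - (106 + 109) = \left(-1\right) 215 = -215$)
$T{\left(14 - J{\left(6,3 \right)} \right)} C = \left(5 + \left(14 - 6\right)\right)^{2} \left(-215\right) = \left(5 + 8\right)^{2} \left(-215\right) = 13^{2} \left(-215\right) = 169 \left(-215\right) = -36335$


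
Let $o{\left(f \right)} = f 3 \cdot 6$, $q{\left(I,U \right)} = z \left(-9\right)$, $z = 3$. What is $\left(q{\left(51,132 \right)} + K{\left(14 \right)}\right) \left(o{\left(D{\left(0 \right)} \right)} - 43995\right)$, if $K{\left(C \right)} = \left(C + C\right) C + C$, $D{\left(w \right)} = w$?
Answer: $-16674105$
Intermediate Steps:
$q{\left(I,U \right)} = -27$ ($q{\left(I,U \right)} = 3 \left(-9\right) = -27$)
$o{\left(f \right)} = 18 f$ ($o{\left(f \right)} = 3 f 6 = 18 f$)
$K{\left(C \right)} = C + 2 C^{2}$ ($K{\left(C \right)} = 2 C C + C = 2 C^{2} + C = C + 2 C^{2}$)
$\left(q{\left(51,132 \right)} + K{\left(14 \right)}\right) \left(o{\left(D{\left(0 \right)} \right)} - 43995\right) = \left(-27 + 14 \left(1 + 2 \cdot 14\right)\right) \left(18 \cdot 0 - 43995\right) = \left(-27 + 14 \left(1 + 28\right)\right) \left(0 - 43995\right) = \left(-27 + 14 \cdot 29\right) \left(-43995\right) = \left(-27 + 406\right) \left(-43995\right) = 379 \left(-43995\right) = -16674105$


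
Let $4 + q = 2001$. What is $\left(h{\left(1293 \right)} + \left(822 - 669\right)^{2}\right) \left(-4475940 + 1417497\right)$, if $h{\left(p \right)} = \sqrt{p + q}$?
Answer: $-71595092187 - 3058443 \sqrt{3290} \approx -7.1771 \cdot 10^{10}$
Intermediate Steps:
$q = 1997$ ($q = -4 + 2001 = 1997$)
$h{\left(p \right)} = \sqrt{1997 + p}$ ($h{\left(p \right)} = \sqrt{p + 1997} = \sqrt{1997 + p}$)
$\left(h{\left(1293 \right)} + \left(822 - 669\right)^{2}\right) \left(-4475940 + 1417497\right) = \left(\sqrt{1997 + 1293} + \left(822 - 669\right)^{2}\right) \left(-4475940 + 1417497\right) = \left(\sqrt{3290} + 153^{2}\right) \left(-3058443\right) = \left(\sqrt{3290} + 23409\right) \left(-3058443\right) = \left(23409 + \sqrt{3290}\right) \left(-3058443\right) = -71595092187 - 3058443 \sqrt{3290}$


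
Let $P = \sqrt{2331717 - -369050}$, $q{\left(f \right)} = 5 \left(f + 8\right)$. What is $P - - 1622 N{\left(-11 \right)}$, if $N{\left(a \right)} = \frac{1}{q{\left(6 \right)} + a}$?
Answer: $\frac{1622}{59} + \sqrt{2700767} \approx 1670.9$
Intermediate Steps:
$q{\left(f \right)} = 40 + 5 f$ ($q{\left(f \right)} = 5 \left(8 + f\right) = 40 + 5 f$)
$N{\left(a \right)} = \frac{1}{70 + a}$ ($N{\left(a \right)} = \frac{1}{\left(40 + 5 \cdot 6\right) + a} = \frac{1}{\left(40 + 30\right) + a} = \frac{1}{70 + a}$)
$P = \sqrt{2700767}$ ($P = \sqrt{2331717 + 369050} = \sqrt{2700767} \approx 1643.4$)
$P - - 1622 N{\left(-11 \right)} = \sqrt{2700767} - - \frac{1622}{70 - 11} = \sqrt{2700767} - - \frac{1622}{59} = \sqrt{2700767} + \frac{1622}{59} = \frac{1622}{59} + \sqrt{2700767}$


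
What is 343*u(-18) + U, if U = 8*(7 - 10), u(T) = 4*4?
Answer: 5464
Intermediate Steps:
u(T) = 16
U = -24 (U = 8*(-3) = -24)
343*u(-18) + U = 343*16 - 24 = 5488 - 24 = 5464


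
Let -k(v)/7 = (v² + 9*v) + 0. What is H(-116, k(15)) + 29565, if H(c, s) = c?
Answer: 29449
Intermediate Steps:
k(v) = -63*v - 7*v² (k(v) = -7*((v² + 9*v) + 0) = -7*(v² + 9*v) = -63*v - 7*v²)
H(-116, k(15)) + 29565 = -116 + 29565 = 29449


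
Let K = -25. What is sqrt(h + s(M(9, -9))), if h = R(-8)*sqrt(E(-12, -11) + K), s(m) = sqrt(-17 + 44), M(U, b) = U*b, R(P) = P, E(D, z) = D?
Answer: sqrt(3*sqrt(3) - 8*I*sqrt(37)) ≈ 5.2026 - 4.6767*I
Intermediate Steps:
s(m) = 3*sqrt(3) (s(m) = sqrt(27) = 3*sqrt(3))
h = -8*I*sqrt(37) (h = -8*sqrt(-12 - 25) = -8*I*sqrt(37) ≈ -48.662*I)
sqrt(h + s(M(9, -9))) = sqrt(-8*I*sqrt(37) + 3*sqrt(3)) = sqrt(3*sqrt(3) - 8*I*sqrt(37))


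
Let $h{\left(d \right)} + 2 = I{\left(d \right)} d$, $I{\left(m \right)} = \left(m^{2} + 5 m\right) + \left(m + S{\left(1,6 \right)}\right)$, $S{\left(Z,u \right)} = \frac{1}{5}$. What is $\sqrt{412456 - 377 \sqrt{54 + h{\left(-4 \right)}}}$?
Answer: $\frac{2 \sqrt{2577850 - 1885 \sqrt{130}}}{5} \approx 639.54$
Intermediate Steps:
$S{\left(Z,u \right)} = \frac{1}{5}$
$I{\left(m \right)} = \frac{1}{5} + m^{2} + 6 m$ ($I{\left(m \right)} = \left(m^{2} + 5 m\right) + \left(m + \frac{1}{5}\right) = \left(m^{2} + 5 m\right) + \left(\frac{1}{5} + m\right) = \frac{1}{5} + m^{2} + 6 m$)
$h{\left(d \right)} = -2 + d \left(\frac{1}{5} + d^{2} + 6 d\right)$ ($h{\left(d \right)} = -2 + \left(\frac{1}{5} + d^{2} + 6 d\right) d = -2 + d \left(\frac{1}{5} + d^{2} + 6 d\right)$)
$\sqrt{412456 - 377 \sqrt{54 + h{\left(-4 \right)}}} = \sqrt{412456 - 377 \sqrt{54 + \left(-2 + \left(-4\right)^{3} + 6 \left(-4\right)^{2} + \frac{1}{5} \left(-4\right)\right)}} = \sqrt{412456 - 377 \sqrt{54 - - \frac{146}{5}}} = \sqrt{412456 - 377 \sqrt{54 + \frac{146}{5}}} = \sqrt{412456 - 377 \sqrt{\frac{416}{5}}} = \sqrt{412456 - 377 \frac{4 \sqrt{130}}{5}} = \sqrt{412456 - \frac{1508 \sqrt{130}}{5}}$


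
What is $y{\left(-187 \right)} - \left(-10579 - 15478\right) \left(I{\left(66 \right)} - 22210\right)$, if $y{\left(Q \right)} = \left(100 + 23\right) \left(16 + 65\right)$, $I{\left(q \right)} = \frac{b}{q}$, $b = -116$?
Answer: $- \frac{19099139537}{33} \approx -5.7876 \cdot 10^{8}$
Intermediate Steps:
$I{\left(q \right)} = - \frac{116}{q}$
$y{\left(Q \right)} = 9963$ ($y{\left(Q \right)} = 123 \cdot 81 = 9963$)
$y{\left(-187 \right)} - \left(-10579 - 15478\right) \left(I{\left(66 \right)} - 22210\right) = 9963 - \left(-10579 - 15478\right) \left(- \frac{116}{66} - 22210\right) = 9963 - - 26057 \left(\left(-116\right) \frac{1}{66} - 22210\right) = 9963 - - 26057 \left(- \frac{58}{33} - 22210\right) = 9963 - \left(-26057\right) \left(- \frac{732988}{33}\right) = 9963 - \frac{19099468316}{33} = - \frac{19099139537}{33}$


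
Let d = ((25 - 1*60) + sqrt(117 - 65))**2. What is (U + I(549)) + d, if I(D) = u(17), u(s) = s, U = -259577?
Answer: -258283 - 140*sqrt(13) ≈ -2.5879e+5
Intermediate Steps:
I(D) = 17
d = (-35 + 2*sqrt(13))**2 (d = ((25 - 60) + sqrt(52))**2 = (-35 + 2*sqrt(13))**2 ≈ 772.22)
(U + I(549)) + d = (-259577 + 17) + (1277 - 140*sqrt(13)) = -259560 + (1277 - 140*sqrt(13)) = -258283 - 140*sqrt(13)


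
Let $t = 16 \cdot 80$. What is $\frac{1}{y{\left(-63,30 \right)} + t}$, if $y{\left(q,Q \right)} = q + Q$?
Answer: $\frac{1}{1247} \approx 0.00080192$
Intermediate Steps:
$y{\left(q,Q \right)} = Q + q$
$t = 1280$
$\frac{1}{y{\left(-63,30 \right)} + t} = \frac{1}{\left(30 - 63\right) + 1280} = \frac{1}{-33 + 1280} = \frac{1}{1247}$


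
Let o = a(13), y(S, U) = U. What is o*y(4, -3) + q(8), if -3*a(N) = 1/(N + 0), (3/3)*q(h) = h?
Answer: 105/13 ≈ 8.0769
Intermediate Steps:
q(h) = h
a(N) = -1/(3*N) (a(N) = -1/(3*(N + 0)) = -1/(3*N))
o = -1/39 (o = -⅓/13 = -⅓*1/13 = -1/39 ≈ -0.025641)
o*y(4, -3) + q(8) = -1/39*(-3) + 8 = 1/13 + 8 = 105/13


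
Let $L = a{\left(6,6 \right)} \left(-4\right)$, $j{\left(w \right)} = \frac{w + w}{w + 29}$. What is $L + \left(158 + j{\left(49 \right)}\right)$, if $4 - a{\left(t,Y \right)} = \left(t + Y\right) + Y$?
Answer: $\frac{8395}{39} \approx 215.26$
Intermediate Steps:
$a{\left(t,Y \right)} = 4 - t - 2 Y$ ($a{\left(t,Y \right)} = 4 - \left(\left(t + Y\right) + Y\right) = 4 - \left(\left(Y + t\right) + Y\right) = 4 - \left(t + 2 Y\right) = 4 - t - 2 Y$)
$j{\left(w \right)} = \frac{2 w}{29 + w}$
$L = 56$ ($L = \left(4 - 6 - 12\right) \left(-4\right) = \left(-14\right) \left(-4\right) = 56$)
$L + \left(158 + j{\left(49 \right)}\right) = 56 + \left(158 + 2 \cdot 49 \frac{1}{29 + 49}\right) = 56 + \left(158 + 2 \cdot 49 \cdot \frac{1}{78}\right) = 56 + \left(158 + \frac{49}{39}\right) = 56 + \frac{6211}{39} = \frac{8395}{39}$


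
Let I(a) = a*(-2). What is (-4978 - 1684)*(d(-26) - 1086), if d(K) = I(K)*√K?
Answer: 7234932 - 346424*I*√26 ≈ 7.2349e+6 - 1.7664e+6*I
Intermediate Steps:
I(a) = -2*a
d(K) = -2*K^(3/2) (d(K) = (-2*K)*√K = -2*K^(3/2))
(-4978 - 1684)*(d(-26) - 1086) = (-4978 - 1684)*(-(-52)*I*√26 - 1086) = -6662*(-(-52)*I*√26 - 1086) = -6662*(52*I*√26 - 1086) = -6662*(-1086 + 52*I*√26) = 7234932 - 346424*I*√26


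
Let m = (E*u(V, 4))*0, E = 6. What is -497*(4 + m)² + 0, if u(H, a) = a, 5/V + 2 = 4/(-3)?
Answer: -7952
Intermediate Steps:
V = -3/2 (V = 5/(-2 + 4/(-3)) = 5/(-2 + 4*(-⅓)) = 5/(-2 - 4/3) = 5/(-10/3) = 5*(-3/10) = -3/2 ≈ -1.5000)
m = 0 (m = (6*4)*0 = 24*0 = 0)
-497*(4 + m)² + 0 = -497*(4 + 0)² + 0 = -497*4² + 0 = -497*16 + 0 = -7952 + 0 = -7952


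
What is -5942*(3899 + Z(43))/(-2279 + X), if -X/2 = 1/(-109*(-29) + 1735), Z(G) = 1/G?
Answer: 2438755950528/239896699 ≈ 10166.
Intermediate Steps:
X = -1/2448 (X = -2/(-109*(-29) + 1735) = -2/(3161 + 1735) = -2/4896 = -2*1/4896 = -1/2448 ≈ -0.00040850)
-5942*(3899 + Z(43))/(-2279 + X) = -5942*(3899 + 1/43)/(-2279 - 1/2448) = -5942/((-5578993/(2448*(3899 + 1/43)))) = -5942/((-5578993/(2448*167658/43))) = -5942/((-5578993/2448*43/167658)) = -5942/(-239896699/410426784) = -5942*(-410426784/239896699) = 2438755950528/239896699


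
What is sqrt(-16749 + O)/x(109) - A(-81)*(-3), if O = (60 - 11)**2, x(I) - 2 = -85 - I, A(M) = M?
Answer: -243 - I*sqrt(3587)/96 ≈ -243.0 - 0.62387*I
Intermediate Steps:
x(I) = -83 - I (x(I) = 2 + (-85 - I) = -83 - I)
O = 2401 (O = 49**2 = 2401)
sqrt(-16749 + O)/x(109) - A(-81)*(-3) = sqrt(-16749 + 2401)/(-83 - 1*109) - (-81)*(-3) = sqrt(-14348)/(-83 - 109) - 1*243 = (2*I*sqrt(3587))/(-192) - 243 = (2*I*sqrt(3587))*(-1/192) - 243 = -I*sqrt(3587)/96 - 243 = -243 - I*sqrt(3587)/96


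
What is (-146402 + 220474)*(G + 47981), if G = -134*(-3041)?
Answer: 33737944200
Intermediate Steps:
G = 407494
(-146402 + 220474)*(G + 47981) = (-146402 + 220474)*(407494 + 47981) = 74072*455475 = 33737944200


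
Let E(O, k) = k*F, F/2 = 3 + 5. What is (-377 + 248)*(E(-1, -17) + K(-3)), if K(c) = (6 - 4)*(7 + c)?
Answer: 34056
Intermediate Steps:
F = 16 (F = 2*(3 + 5) = 2*8 = 16)
K(c) = 14 + 2*c (K(c) = 2*(7 + c) = 14 + 2*c)
E(O, k) = 16*k (E(O, k) = k*16 = 16*k)
(-377 + 248)*(E(-1, -17) + K(-3)) = (-377 + 248)*(16*(-17) + (14 + 2*(-3))) = -129*(-272 + (14 - 6)) = -129*(-272 + 8) = -129*(-264) = 34056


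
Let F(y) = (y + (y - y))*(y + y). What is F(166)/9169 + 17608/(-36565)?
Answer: 26108768/4722035 ≈ 5.5291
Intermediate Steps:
F(y) = 2*y**2 (F(y) = (y + 0)*(2*y) = y*(2*y) = 2*y**2)
F(166)/9169 + 17608/(-36565) = (2*166**2)/9169 + 17608/(-36565) = (2*27556)*(1/9169) + 17608*(-1/36565) = 55112*(1/9169) - 248/515 = 55112/9169 - 248/515 = 26108768/4722035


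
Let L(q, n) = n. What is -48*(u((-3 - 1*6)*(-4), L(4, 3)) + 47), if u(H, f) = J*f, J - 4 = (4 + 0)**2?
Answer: -5136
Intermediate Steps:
J = 20 (J = 4 + (4 + 0)**2 = 4 + 4**2 = 4 + 16 = 20)
u(H, f) = 20*f
-48*(u((-3 - 1*6)*(-4), L(4, 3)) + 47) = -48*(20*3 + 47) = -48*(60 + 47) = -48*107 = -5136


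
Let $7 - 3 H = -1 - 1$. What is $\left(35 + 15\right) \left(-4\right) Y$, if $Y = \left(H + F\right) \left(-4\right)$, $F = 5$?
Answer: $6400$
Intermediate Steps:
$H = 3$ ($H = \frac{7}{3} - \frac{-1 - 1}{3} = \frac{7}{3} - - \frac{2}{3} = \frac{7}{3} + \frac{2}{3} = 3$)
$Y = -32$ ($Y = \left(3 + 5\right) \left(-4\right) = 8 \left(-4\right) = -32$)
$\left(35 + 15\right) \left(-4\right) Y = \left(35 + 15\right) \left(-4\right) \left(-32\right) = 50 \left(-4\right) \left(-32\right) = \left(-200\right) \left(-32\right) = 6400$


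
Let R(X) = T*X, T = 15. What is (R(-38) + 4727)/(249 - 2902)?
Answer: -4157/2653 ≈ -1.5669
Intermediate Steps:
R(X) = 15*X
(R(-38) + 4727)/(249 - 2902) = (15*(-38) + 4727)/(249 - 2902) = (-570 + 4727)/(-2653) = 4157*(-1/2653) = -4157/2653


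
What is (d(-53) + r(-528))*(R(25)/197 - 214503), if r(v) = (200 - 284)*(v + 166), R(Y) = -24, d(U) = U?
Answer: -1282714725825/197 ≈ -6.5112e+9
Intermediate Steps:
r(v) = -13944 - 84*v (r(v) = -84*(166 + v) = -13944 - 84*v)
(d(-53) + r(-528))*(R(25)/197 - 214503) = (-53 + (-13944 - 84*(-528)))*(-24/197 - 214503) = (-53 + (-13944 + 44352))*(-24*1/197 - 214503) = (-53 + 30408)*(-24/197 - 214503) = 30355*(-42257115/197) = -1282714725825/197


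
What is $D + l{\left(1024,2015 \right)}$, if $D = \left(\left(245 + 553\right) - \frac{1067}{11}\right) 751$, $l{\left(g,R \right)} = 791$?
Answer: $527242$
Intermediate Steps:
$D = 526451$ ($D = \left(798 - 97\right) 751 = 701 \cdot 751 = 526451$)
$D + l{\left(1024,2015 \right)} = 526451 + 791 = 527242$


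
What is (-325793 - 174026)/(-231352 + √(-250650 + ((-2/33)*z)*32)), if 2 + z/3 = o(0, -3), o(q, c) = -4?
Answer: 635987689084/294381991855 + 499819*I*√30324426/588763983710 ≈ 2.1604 + 0.0046749*I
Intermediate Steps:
z = -18 (z = -6 + 3*(-4) = -6 - 12 = -18)
(-325793 - 174026)/(-231352 + √(-250650 + ((-2/33)*z)*32)) = (-325793 - 174026)/(-231352 + √(-250650 + (-2/33*(-18))*32)) = -499819/(-231352 + √(-250650 + (-2*1/33*(-18))*32)) = -499819/(-231352 + √(-250650 - 2/33*(-18)*32)) = -499819/(-231352 + √(-250650 + (12/11)*32)) = -499819/(-231352 + √(-250650 + 384/11)) = -499819/(-231352 + √(-2756766/11)) = -499819/(-231352 + I*√30324426/11)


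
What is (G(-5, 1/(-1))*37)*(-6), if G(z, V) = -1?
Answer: 222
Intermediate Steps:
(G(-5, 1/(-1))*37)*(-6) = -1*37*(-6) = -37*(-6) = 222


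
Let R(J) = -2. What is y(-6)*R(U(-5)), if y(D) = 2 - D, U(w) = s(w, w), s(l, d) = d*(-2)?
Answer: -16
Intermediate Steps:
s(l, d) = -2*d
U(w) = -2*w
y(-6)*R(U(-5)) = (2 - 1*(-6))*(-2) = (2 + 6)*(-2) = 8*(-2) = -16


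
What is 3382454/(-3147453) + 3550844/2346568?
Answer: 809739070615/1846428122826 ≈ 0.43854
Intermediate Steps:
3382454/(-3147453) + 3550844/2346568 = 3382454*(-1/3147453) + 3550844*(1/2346568) = -3382454/3147453 + 887711/586642 = 809739070615/1846428122826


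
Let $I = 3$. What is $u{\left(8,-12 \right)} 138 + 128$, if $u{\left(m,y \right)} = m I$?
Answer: $3440$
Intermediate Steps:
$u{\left(m,y \right)} = 3 m$ ($u{\left(m,y \right)} = m 3 = 3 m$)
$u{\left(8,-12 \right)} 138 + 128 = 3 \cdot 8 \cdot 138 + 128 = 24 \cdot 138 + 128 = 3312 + 128 = 3440$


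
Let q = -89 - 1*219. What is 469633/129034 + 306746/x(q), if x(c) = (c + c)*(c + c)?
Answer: 4949675523/1112789216 ≈ 4.4480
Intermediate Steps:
q = -308 (q = -89 - 219 = -308)
x(c) = 4*c² (x(c) = (2*c)*(2*c) = 4*c²)
469633/129034 + 306746/x(q) = 469633/129034 + 306746/((4*(-308)²)) = 469633*(1/129034) + 306746/((4*94864)) = 469633/129034 + 306746/379456 = 469633/129034 + 306746*(1/379456) = 469633/129034 + 13943/17248 = 4949675523/1112789216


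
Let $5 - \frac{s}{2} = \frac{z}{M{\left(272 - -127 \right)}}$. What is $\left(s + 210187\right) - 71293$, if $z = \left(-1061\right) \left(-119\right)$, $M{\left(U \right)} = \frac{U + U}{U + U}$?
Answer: $-113614$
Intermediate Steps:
$M{\left(U \right)} = 1$ ($M{\left(U \right)} = \frac{2 U}{2 U} = 2 U \frac{1}{2 U} = 1$)
$z = 126259$
$s = -252508$ ($s = 10 - 2 \cdot \frac{126259}{1} = 10 - 2 \cdot 126259 \cdot 1 = 10 - 252518 = -252508$)
$\left(s + 210187\right) - 71293 = \left(-252508 + 210187\right) - 71293 = -42321 - 71293 = -113614$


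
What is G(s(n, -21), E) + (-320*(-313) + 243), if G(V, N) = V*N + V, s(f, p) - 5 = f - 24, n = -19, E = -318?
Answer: 112449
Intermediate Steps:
s(f, p) = -19 + f (s(f, p) = 5 + (f - 24) = 5 + (-24 + f) = -19 + f)
G(V, N) = V + N*V (G(V, N) = N*V + V = V + N*V)
G(s(n, -21), E) + (-320*(-313) + 243) = (-19 - 19)*(1 - 318) + (-320*(-313) + 243) = -38*(-317) + (100160 + 243) = 12046 + 100403 = 112449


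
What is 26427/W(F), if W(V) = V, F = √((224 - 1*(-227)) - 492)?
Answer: -26427*I*√41/41 ≈ -4127.2*I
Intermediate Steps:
F = I*√41 (F = √((224 + 227) - 492) = √(451 - 492) = √(-41) = I*√41 ≈ 6.4031*I)
26427/W(F) = 26427/((I*√41)) = 26427*(-I*√41/41) = -26427*I*√41/41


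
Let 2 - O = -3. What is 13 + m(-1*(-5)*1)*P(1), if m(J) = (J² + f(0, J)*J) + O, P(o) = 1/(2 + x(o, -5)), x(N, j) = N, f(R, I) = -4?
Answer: 49/3 ≈ 16.333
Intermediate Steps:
O = 5 (O = 2 - 1*(-3) = 2 + 3 = 5)
P(o) = 1/(2 + o)
m(J) = 5 + J² - 4*J (m(J) = (J² - 4*J) + 5 = 5 + J² - 4*J)
13 + m(-1*(-5)*1)*P(1) = 13 + (5 + (-1*(-5)*1)² - 4*(-1*(-5)))/(2 + 1) = 13 + (5 + (5*1)² - 20)/3 = 13 + (5 + 5² - 4*5)*(⅓) = 13 + (5 + 25 - 20)*(⅓) = 13 + 10*(⅓) = 13 + 10/3 = 49/3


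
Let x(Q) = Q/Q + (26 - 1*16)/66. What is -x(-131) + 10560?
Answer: 348442/33 ≈ 10559.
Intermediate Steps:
x(Q) = 38/33 (x(Q) = 1 + (26 - 16)*(1/66) = 1 + 10*(1/66) = 1 + 5/33 = 38/33)
-x(-131) + 10560 = -1*38/33 + 10560 = -38/33 + 10560 = 348442/33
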